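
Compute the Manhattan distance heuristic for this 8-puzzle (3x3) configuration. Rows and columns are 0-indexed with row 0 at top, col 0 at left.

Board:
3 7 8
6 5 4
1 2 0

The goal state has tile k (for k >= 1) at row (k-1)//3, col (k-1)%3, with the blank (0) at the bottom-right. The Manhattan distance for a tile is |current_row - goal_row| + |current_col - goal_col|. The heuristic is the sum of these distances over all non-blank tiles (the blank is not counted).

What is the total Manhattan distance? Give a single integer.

Answer: 16

Derivation:
Tile 3: at (0,0), goal (0,2), distance |0-0|+|0-2| = 2
Tile 7: at (0,1), goal (2,0), distance |0-2|+|1-0| = 3
Tile 8: at (0,2), goal (2,1), distance |0-2|+|2-1| = 3
Tile 6: at (1,0), goal (1,2), distance |1-1|+|0-2| = 2
Tile 5: at (1,1), goal (1,1), distance |1-1|+|1-1| = 0
Tile 4: at (1,2), goal (1,0), distance |1-1|+|2-0| = 2
Tile 1: at (2,0), goal (0,0), distance |2-0|+|0-0| = 2
Tile 2: at (2,1), goal (0,1), distance |2-0|+|1-1| = 2
Sum: 2 + 3 + 3 + 2 + 0 + 2 + 2 + 2 = 16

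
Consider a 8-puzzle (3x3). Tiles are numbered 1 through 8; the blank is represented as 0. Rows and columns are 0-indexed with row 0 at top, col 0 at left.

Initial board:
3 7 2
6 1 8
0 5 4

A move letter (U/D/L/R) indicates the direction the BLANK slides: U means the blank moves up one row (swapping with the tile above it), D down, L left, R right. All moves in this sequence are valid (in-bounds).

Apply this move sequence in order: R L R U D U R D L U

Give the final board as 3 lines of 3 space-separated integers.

After move 1 (R):
3 7 2
6 1 8
5 0 4

After move 2 (L):
3 7 2
6 1 8
0 5 4

After move 3 (R):
3 7 2
6 1 8
5 0 4

After move 4 (U):
3 7 2
6 0 8
5 1 4

After move 5 (D):
3 7 2
6 1 8
5 0 4

After move 6 (U):
3 7 2
6 0 8
5 1 4

After move 7 (R):
3 7 2
6 8 0
5 1 4

After move 8 (D):
3 7 2
6 8 4
5 1 0

After move 9 (L):
3 7 2
6 8 4
5 0 1

After move 10 (U):
3 7 2
6 0 4
5 8 1

Answer: 3 7 2
6 0 4
5 8 1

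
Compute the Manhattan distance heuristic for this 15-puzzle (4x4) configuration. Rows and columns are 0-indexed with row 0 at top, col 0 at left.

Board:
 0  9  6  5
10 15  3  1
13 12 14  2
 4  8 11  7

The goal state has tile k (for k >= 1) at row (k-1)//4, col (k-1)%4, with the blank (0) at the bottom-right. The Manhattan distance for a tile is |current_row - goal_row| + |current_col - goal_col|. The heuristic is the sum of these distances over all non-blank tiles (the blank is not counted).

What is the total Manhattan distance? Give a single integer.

Answer: 42

Derivation:
Tile 9: at (0,1), goal (2,0), distance |0-2|+|1-0| = 3
Tile 6: at (0,2), goal (1,1), distance |0-1|+|2-1| = 2
Tile 5: at (0,3), goal (1,0), distance |0-1|+|3-0| = 4
Tile 10: at (1,0), goal (2,1), distance |1-2|+|0-1| = 2
Tile 15: at (1,1), goal (3,2), distance |1-3|+|1-2| = 3
Tile 3: at (1,2), goal (0,2), distance |1-0|+|2-2| = 1
Tile 1: at (1,3), goal (0,0), distance |1-0|+|3-0| = 4
Tile 13: at (2,0), goal (3,0), distance |2-3|+|0-0| = 1
Tile 12: at (2,1), goal (2,3), distance |2-2|+|1-3| = 2
Tile 14: at (2,2), goal (3,1), distance |2-3|+|2-1| = 2
Tile 2: at (2,3), goal (0,1), distance |2-0|+|3-1| = 4
Tile 4: at (3,0), goal (0,3), distance |3-0|+|0-3| = 6
Tile 8: at (3,1), goal (1,3), distance |3-1|+|1-3| = 4
Tile 11: at (3,2), goal (2,2), distance |3-2|+|2-2| = 1
Tile 7: at (3,3), goal (1,2), distance |3-1|+|3-2| = 3
Sum: 3 + 2 + 4 + 2 + 3 + 1 + 4 + 1 + 2 + 2 + 4 + 6 + 4 + 1 + 3 = 42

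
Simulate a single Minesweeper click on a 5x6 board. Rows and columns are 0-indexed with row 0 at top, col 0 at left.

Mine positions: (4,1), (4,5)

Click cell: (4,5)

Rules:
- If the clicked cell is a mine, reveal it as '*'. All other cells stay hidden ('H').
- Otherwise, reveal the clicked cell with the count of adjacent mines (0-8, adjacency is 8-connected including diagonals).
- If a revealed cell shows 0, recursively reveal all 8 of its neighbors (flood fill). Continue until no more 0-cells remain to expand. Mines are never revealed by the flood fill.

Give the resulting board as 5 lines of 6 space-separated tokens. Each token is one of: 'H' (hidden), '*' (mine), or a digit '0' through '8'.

H H H H H H
H H H H H H
H H H H H H
H H H H H H
H H H H H *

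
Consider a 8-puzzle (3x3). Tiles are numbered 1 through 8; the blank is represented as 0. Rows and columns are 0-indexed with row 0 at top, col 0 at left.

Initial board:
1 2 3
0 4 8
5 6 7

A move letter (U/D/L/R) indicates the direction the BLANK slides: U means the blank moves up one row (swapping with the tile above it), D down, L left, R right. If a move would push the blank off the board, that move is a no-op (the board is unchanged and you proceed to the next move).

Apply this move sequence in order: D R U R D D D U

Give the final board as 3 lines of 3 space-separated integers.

After move 1 (D):
1 2 3
5 4 8
0 6 7

After move 2 (R):
1 2 3
5 4 8
6 0 7

After move 3 (U):
1 2 3
5 0 8
6 4 7

After move 4 (R):
1 2 3
5 8 0
6 4 7

After move 5 (D):
1 2 3
5 8 7
6 4 0

After move 6 (D):
1 2 3
5 8 7
6 4 0

After move 7 (D):
1 2 3
5 8 7
6 4 0

After move 8 (U):
1 2 3
5 8 0
6 4 7

Answer: 1 2 3
5 8 0
6 4 7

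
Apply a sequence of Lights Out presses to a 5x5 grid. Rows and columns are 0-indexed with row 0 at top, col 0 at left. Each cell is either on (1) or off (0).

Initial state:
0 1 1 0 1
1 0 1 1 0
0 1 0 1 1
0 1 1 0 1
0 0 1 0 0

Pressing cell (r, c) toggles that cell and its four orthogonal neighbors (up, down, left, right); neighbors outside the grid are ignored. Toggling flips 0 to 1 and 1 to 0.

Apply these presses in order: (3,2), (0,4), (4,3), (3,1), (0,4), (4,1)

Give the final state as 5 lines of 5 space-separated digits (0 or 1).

After press 1 at (3,2):
0 1 1 0 1
1 0 1 1 0
0 1 1 1 1
0 0 0 1 1
0 0 0 0 0

After press 2 at (0,4):
0 1 1 1 0
1 0 1 1 1
0 1 1 1 1
0 0 0 1 1
0 0 0 0 0

After press 3 at (4,3):
0 1 1 1 0
1 0 1 1 1
0 1 1 1 1
0 0 0 0 1
0 0 1 1 1

After press 4 at (3,1):
0 1 1 1 0
1 0 1 1 1
0 0 1 1 1
1 1 1 0 1
0 1 1 1 1

After press 5 at (0,4):
0 1 1 0 1
1 0 1 1 0
0 0 1 1 1
1 1 1 0 1
0 1 1 1 1

After press 6 at (4,1):
0 1 1 0 1
1 0 1 1 0
0 0 1 1 1
1 0 1 0 1
1 0 0 1 1

Answer: 0 1 1 0 1
1 0 1 1 0
0 0 1 1 1
1 0 1 0 1
1 0 0 1 1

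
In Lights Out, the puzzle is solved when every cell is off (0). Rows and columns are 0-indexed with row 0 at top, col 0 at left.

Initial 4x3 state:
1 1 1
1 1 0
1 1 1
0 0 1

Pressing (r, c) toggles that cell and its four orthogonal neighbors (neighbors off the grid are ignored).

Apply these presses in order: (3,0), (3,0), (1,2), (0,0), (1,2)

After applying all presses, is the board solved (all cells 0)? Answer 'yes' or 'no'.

After press 1 at (3,0):
1 1 1
1 1 0
0 1 1
1 1 1

After press 2 at (3,0):
1 1 1
1 1 0
1 1 1
0 0 1

After press 3 at (1,2):
1 1 0
1 0 1
1 1 0
0 0 1

After press 4 at (0,0):
0 0 0
0 0 1
1 1 0
0 0 1

After press 5 at (1,2):
0 0 1
0 1 0
1 1 1
0 0 1

Lights still on: 6

Answer: no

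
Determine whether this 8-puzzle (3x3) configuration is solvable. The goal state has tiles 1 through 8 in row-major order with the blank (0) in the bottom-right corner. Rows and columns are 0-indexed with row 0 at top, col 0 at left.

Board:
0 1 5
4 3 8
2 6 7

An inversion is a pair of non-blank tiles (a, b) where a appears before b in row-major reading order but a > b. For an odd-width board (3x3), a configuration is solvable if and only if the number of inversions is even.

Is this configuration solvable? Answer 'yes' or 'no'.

Answer: no

Derivation:
Inversions (pairs i<j in row-major order where tile[i] > tile[j] > 0): 9
9 is odd, so the puzzle is not solvable.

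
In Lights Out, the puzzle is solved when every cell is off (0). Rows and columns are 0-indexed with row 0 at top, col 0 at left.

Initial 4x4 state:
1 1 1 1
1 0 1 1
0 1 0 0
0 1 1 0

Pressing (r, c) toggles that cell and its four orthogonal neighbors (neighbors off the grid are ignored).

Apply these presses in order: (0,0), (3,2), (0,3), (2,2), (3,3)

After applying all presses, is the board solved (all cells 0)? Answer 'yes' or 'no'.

Answer: yes

Derivation:
After press 1 at (0,0):
0 0 1 1
0 0 1 1
0 1 0 0
0 1 1 0

After press 2 at (3,2):
0 0 1 1
0 0 1 1
0 1 1 0
0 0 0 1

After press 3 at (0,3):
0 0 0 0
0 0 1 0
0 1 1 0
0 0 0 1

After press 4 at (2,2):
0 0 0 0
0 0 0 0
0 0 0 1
0 0 1 1

After press 5 at (3,3):
0 0 0 0
0 0 0 0
0 0 0 0
0 0 0 0

Lights still on: 0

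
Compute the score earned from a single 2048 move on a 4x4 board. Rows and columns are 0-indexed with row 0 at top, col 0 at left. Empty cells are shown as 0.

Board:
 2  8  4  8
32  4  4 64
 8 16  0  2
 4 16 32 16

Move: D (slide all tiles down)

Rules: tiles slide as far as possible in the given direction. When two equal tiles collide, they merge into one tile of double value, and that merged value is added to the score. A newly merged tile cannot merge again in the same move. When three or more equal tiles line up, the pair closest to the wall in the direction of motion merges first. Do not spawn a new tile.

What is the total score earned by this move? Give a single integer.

Answer: 40

Derivation:
Slide down:
col 0: [2, 32, 8, 4] -> [2, 32, 8, 4]  score +0 (running 0)
col 1: [8, 4, 16, 16] -> [0, 8, 4, 32]  score +32 (running 32)
col 2: [4, 4, 0, 32] -> [0, 0, 8, 32]  score +8 (running 40)
col 3: [8, 64, 2, 16] -> [8, 64, 2, 16]  score +0 (running 40)
Board after move:
 2  0  0  8
32  8  0 64
 8  4  8  2
 4 32 32 16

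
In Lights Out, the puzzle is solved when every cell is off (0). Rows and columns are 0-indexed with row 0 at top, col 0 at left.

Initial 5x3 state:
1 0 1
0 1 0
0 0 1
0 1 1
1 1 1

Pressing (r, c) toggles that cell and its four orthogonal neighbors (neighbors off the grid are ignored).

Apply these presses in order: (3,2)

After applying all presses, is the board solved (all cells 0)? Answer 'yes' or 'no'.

After press 1 at (3,2):
1 0 1
0 1 0
0 0 0
0 0 0
1 1 0

Lights still on: 5

Answer: no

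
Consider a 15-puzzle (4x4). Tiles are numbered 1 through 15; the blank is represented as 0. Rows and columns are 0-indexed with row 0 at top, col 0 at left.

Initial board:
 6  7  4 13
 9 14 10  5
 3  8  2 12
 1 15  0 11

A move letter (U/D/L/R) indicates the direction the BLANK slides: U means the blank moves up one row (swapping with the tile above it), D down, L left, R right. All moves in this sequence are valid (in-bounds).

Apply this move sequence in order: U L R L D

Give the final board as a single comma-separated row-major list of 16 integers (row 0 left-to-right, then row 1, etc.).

Answer: 6, 7, 4, 13, 9, 14, 10, 5, 3, 15, 8, 12, 1, 0, 2, 11

Derivation:
After move 1 (U):
 6  7  4 13
 9 14 10  5
 3  8  0 12
 1 15  2 11

After move 2 (L):
 6  7  4 13
 9 14 10  5
 3  0  8 12
 1 15  2 11

After move 3 (R):
 6  7  4 13
 9 14 10  5
 3  8  0 12
 1 15  2 11

After move 4 (L):
 6  7  4 13
 9 14 10  5
 3  0  8 12
 1 15  2 11

After move 5 (D):
 6  7  4 13
 9 14 10  5
 3 15  8 12
 1  0  2 11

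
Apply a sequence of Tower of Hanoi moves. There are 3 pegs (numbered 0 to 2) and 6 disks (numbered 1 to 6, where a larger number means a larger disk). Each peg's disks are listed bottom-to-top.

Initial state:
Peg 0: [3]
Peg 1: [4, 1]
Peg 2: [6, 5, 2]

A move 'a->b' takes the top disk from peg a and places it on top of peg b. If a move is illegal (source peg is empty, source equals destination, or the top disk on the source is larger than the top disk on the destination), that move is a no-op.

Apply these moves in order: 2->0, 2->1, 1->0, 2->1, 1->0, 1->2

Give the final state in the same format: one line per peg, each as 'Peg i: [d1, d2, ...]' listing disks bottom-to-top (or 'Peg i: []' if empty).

After move 1 (2->0):
Peg 0: [3, 2]
Peg 1: [4, 1]
Peg 2: [6, 5]

After move 2 (2->1):
Peg 0: [3, 2]
Peg 1: [4, 1]
Peg 2: [6, 5]

After move 3 (1->0):
Peg 0: [3, 2, 1]
Peg 1: [4]
Peg 2: [6, 5]

After move 4 (2->1):
Peg 0: [3, 2, 1]
Peg 1: [4]
Peg 2: [6, 5]

After move 5 (1->0):
Peg 0: [3, 2, 1]
Peg 1: [4]
Peg 2: [6, 5]

After move 6 (1->2):
Peg 0: [3, 2, 1]
Peg 1: []
Peg 2: [6, 5, 4]

Answer: Peg 0: [3, 2, 1]
Peg 1: []
Peg 2: [6, 5, 4]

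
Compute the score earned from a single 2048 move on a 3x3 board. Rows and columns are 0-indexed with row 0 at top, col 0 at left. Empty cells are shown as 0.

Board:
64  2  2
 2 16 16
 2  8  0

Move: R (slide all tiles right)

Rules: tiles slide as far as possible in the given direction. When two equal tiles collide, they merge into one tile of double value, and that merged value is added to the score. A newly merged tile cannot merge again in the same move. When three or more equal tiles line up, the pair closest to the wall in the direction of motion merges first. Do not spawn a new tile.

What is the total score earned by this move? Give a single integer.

Answer: 36

Derivation:
Slide right:
row 0: [64, 2, 2] -> [0, 64, 4]  score +4 (running 4)
row 1: [2, 16, 16] -> [0, 2, 32]  score +32 (running 36)
row 2: [2, 8, 0] -> [0, 2, 8]  score +0 (running 36)
Board after move:
 0 64  4
 0  2 32
 0  2  8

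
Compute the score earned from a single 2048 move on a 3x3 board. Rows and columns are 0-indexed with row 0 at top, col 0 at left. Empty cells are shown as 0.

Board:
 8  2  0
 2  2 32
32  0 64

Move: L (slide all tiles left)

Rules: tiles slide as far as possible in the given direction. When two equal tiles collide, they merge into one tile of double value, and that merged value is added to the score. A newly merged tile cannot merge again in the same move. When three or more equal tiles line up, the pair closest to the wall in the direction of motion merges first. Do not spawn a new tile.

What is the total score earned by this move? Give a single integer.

Answer: 4

Derivation:
Slide left:
row 0: [8, 2, 0] -> [8, 2, 0]  score +0 (running 0)
row 1: [2, 2, 32] -> [4, 32, 0]  score +4 (running 4)
row 2: [32, 0, 64] -> [32, 64, 0]  score +0 (running 4)
Board after move:
 8  2  0
 4 32  0
32 64  0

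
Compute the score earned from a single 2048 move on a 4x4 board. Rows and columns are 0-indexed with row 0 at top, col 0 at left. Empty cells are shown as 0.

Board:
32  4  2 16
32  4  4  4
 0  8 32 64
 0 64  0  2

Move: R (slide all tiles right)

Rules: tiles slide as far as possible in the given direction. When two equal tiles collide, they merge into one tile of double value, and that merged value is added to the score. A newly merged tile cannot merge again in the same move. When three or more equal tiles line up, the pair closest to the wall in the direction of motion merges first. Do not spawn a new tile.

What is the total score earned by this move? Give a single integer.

Slide right:
row 0: [32, 4, 2, 16] -> [32, 4, 2, 16]  score +0 (running 0)
row 1: [32, 4, 4, 4] -> [0, 32, 4, 8]  score +8 (running 8)
row 2: [0, 8, 32, 64] -> [0, 8, 32, 64]  score +0 (running 8)
row 3: [0, 64, 0, 2] -> [0, 0, 64, 2]  score +0 (running 8)
Board after move:
32  4  2 16
 0 32  4  8
 0  8 32 64
 0  0 64  2

Answer: 8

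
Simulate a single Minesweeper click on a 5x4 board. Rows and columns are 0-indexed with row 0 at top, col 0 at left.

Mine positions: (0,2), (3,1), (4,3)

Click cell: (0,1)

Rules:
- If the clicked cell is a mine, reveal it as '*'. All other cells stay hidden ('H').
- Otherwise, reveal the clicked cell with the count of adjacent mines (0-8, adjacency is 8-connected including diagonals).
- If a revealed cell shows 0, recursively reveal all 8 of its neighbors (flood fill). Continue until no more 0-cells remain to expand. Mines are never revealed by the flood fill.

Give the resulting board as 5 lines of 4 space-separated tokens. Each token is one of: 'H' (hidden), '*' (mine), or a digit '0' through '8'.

H 1 H H
H H H H
H H H H
H H H H
H H H H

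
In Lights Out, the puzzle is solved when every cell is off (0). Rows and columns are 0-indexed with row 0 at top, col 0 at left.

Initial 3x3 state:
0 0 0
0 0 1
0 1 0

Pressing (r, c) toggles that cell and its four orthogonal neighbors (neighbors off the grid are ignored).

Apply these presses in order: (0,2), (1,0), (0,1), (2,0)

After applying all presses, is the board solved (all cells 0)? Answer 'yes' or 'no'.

Answer: yes

Derivation:
After press 1 at (0,2):
0 1 1
0 0 0
0 1 0

After press 2 at (1,0):
1 1 1
1 1 0
1 1 0

After press 3 at (0,1):
0 0 0
1 0 0
1 1 0

After press 4 at (2,0):
0 0 0
0 0 0
0 0 0

Lights still on: 0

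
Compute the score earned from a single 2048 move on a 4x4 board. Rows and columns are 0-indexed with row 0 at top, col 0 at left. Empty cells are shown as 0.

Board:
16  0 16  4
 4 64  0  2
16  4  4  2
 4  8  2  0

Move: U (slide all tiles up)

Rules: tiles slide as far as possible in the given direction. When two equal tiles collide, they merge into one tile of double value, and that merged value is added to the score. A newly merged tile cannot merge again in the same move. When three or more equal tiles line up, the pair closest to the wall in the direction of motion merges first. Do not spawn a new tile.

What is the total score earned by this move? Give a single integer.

Answer: 4

Derivation:
Slide up:
col 0: [16, 4, 16, 4] -> [16, 4, 16, 4]  score +0 (running 0)
col 1: [0, 64, 4, 8] -> [64, 4, 8, 0]  score +0 (running 0)
col 2: [16, 0, 4, 2] -> [16, 4, 2, 0]  score +0 (running 0)
col 3: [4, 2, 2, 0] -> [4, 4, 0, 0]  score +4 (running 4)
Board after move:
16 64 16  4
 4  4  4  4
16  8  2  0
 4  0  0  0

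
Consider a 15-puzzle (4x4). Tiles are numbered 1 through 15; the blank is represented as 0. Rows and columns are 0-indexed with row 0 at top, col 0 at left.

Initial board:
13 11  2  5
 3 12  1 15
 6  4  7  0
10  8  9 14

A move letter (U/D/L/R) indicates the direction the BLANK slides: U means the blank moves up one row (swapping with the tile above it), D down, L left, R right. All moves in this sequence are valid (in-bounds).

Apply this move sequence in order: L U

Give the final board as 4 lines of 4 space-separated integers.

After move 1 (L):
13 11  2  5
 3 12  1 15
 6  4  0  7
10  8  9 14

After move 2 (U):
13 11  2  5
 3 12  0 15
 6  4  1  7
10  8  9 14

Answer: 13 11  2  5
 3 12  0 15
 6  4  1  7
10  8  9 14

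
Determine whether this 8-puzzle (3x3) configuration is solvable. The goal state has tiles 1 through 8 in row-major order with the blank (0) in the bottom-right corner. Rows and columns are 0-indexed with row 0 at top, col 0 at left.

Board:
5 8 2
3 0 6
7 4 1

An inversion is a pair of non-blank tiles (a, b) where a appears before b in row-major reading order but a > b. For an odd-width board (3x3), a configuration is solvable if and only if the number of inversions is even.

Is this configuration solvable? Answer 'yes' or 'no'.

Inversions (pairs i<j in row-major order where tile[i] > tile[j] > 0): 17
17 is odd, so the puzzle is not solvable.

Answer: no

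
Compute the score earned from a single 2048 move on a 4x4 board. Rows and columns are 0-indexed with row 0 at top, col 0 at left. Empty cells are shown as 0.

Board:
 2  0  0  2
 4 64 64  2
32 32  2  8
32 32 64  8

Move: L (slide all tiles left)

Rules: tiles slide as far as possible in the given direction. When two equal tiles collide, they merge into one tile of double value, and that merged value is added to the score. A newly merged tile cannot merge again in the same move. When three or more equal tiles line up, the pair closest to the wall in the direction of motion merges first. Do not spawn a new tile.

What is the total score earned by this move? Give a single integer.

Slide left:
row 0: [2, 0, 0, 2] -> [4, 0, 0, 0]  score +4 (running 4)
row 1: [4, 64, 64, 2] -> [4, 128, 2, 0]  score +128 (running 132)
row 2: [32, 32, 2, 8] -> [64, 2, 8, 0]  score +64 (running 196)
row 3: [32, 32, 64, 8] -> [64, 64, 8, 0]  score +64 (running 260)
Board after move:
  4   0   0   0
  4 128   2   0
 64   2   8   0
 64  64   8   0

Answer: 260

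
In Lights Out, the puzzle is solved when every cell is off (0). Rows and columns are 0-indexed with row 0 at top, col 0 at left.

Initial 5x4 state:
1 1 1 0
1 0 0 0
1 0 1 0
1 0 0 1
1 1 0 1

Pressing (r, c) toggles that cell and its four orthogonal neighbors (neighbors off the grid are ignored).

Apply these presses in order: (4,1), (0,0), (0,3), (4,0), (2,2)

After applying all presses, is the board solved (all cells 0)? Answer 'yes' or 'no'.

After press 1 at (4,1):
1 1 1 0
1 0 0 0
1 0 1 0
1 1 0 1
0 0 1 1

After press 2 at (0,0):
0 0 1 0
0 0 0 0
1 0 1 0
1 1 0 1
0 0 1 1

After press 3 at (0,3):
0 0 0 1
0 0 0 1
1 0 1 0
1 1 0 1
0 0 1 1

After press 4 at (4,0):
0 0 0 1
0 0 0 1
1 0 1 0
0 1 0 1
1 1 1 1

After press 5 at (2,2):
0 0 0 1
0 0 1 1
1 1 0 1
0 1 1 1
1 1 1 1

Lights still on: 13

Answer: no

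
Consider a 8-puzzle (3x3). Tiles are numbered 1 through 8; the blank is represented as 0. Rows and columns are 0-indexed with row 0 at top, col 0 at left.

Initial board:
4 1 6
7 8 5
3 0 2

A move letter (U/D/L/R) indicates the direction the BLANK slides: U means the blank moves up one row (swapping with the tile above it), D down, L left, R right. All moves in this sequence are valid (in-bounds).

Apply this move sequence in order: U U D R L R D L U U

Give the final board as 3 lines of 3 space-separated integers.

After move 1 (U):
4 1 6
7 0 5
3 8 2

After move 2 (U):
4 0 6
7 1 5
3 8 2

After move 3 (D):
4 1 6
7 0 5
3 8 2

After move 4 (R):
4 1 6
7 5 0
3 8 2

After move 5 (L):
4 1 6
7 0 5
3 8 2

After move 6 (R):
4 1 6
7 5 0
3 8 2

After move 7 (D):
4 1 6
7 5 2
3 8 0

After move 8 (L):
4 1 6
7 5 2
3 0 8

After move 9 (U):
4 1 6
7 0 2
3 5 8

After move 10 (U):
4 0 6
7 1 2
3 5 8

Answer: 4 0 6
7 1 2
3 5 8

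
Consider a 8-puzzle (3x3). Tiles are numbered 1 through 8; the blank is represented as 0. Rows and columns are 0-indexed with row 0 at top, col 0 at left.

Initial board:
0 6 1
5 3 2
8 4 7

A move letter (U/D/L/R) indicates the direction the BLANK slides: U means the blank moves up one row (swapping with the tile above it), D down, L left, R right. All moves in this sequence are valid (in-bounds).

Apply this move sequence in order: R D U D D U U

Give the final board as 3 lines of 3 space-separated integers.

Answer: 6 0 1
5 3 2
8 4 7

Derivation:
After move 1 (R):
6 0 1
5 3 2
8 4 7

After move 2 (D):
6 3 1
5 0 2
8 4 7

After move 3 (U):
6 0 1
5 3 2
8 4 7

After move 4 (D):
6 3 1
5 0 2
8 4 7

After move 5 (D):
6 3 1
5 4 2
8 0 7

After move 6 (U):
6 3 1
5 0 2
8 4 7

After move 7 (U):
6 0 1
5 3 2
8 4 7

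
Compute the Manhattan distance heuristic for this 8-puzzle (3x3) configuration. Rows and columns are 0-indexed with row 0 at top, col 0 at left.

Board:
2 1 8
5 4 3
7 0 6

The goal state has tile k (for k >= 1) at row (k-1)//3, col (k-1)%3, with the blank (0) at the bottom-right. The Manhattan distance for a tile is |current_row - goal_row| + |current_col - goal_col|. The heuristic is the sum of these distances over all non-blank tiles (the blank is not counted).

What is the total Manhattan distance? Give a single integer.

Answer: 9

Derivation:
Tile 2: (0,0)->(0,1) = 1
Tile 1: (0,1)->(0,0) = 1
Tile 8: (0,2)->(2,1) = 3
Tile 5: (1,0)->(1,1) = 1
Tile 4: (1,1)->(1,0) = 1
Tile 3: (1,2)->(0,2) = 1
Tile 7: (2,0)->(2,0) = 0
Tile 6: (2,2)->(1,2) = 1
Sum: 1 + 1 + 3 + 1 + 1 + 1 + 0 + 1 = 9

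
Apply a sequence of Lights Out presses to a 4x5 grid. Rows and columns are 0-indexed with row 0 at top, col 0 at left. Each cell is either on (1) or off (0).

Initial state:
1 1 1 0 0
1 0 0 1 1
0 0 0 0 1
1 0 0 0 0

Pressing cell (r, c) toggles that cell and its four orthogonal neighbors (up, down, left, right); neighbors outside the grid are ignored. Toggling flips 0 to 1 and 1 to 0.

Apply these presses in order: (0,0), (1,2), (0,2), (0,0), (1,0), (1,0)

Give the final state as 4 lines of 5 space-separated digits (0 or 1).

Answer: 1 0 1 1 0
1 1 0 0 1
0 0 1 0 1
1 0 0 0 0

Derivation:
After press 1 at (0,0):
0 0 1 0 0
0 0 0 1 1
0 0 0 0 1
1 0 0 0 0

After press 2 at (1,2):
0 0 0 0 0
0 1 1 0 1
0 0 1 0 1
1 0 0 0 0

After press 3 at (0,2):
0 1 1 1 0
0 1 0 0 1
0 0 1 0 1
1 0 0 0 0

After press 4 at (0,0):
1 0 1 1 0
1 1 0 0 1
0 0 1 0 1
1 0 0 0 0

After press 5 at (1,0):
0 0 1 1 0
0 0 0 0 1
1 0 1 0 1
1 0 0 0 0

After press 6 at (1,0):
1 0 1 1 0
1 1 0 0 1
0 0 1 0 1
1 0 0 0 0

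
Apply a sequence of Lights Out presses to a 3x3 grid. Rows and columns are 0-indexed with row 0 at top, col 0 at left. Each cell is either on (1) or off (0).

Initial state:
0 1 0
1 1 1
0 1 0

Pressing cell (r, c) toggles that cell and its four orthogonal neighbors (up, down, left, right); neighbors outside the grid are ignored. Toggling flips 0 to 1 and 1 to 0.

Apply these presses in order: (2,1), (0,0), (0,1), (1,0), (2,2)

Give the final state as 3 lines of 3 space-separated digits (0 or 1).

After press 1 at (2,1):
0 1 0
1 0 1
1 0 1

After press 2 at (0,0):
1 0 0
0 0 1
1 0 1

After press 3 at (0,1):
0 1 1
0 1 1
1 0 1

After press 4 at (1,0):
1 1 1
1 0 1
0 0 1

After press 5 at (2,2):
1 1 1
1 0 0
0 1 0

Answer: 1 1 1
1 0 0
0 1 0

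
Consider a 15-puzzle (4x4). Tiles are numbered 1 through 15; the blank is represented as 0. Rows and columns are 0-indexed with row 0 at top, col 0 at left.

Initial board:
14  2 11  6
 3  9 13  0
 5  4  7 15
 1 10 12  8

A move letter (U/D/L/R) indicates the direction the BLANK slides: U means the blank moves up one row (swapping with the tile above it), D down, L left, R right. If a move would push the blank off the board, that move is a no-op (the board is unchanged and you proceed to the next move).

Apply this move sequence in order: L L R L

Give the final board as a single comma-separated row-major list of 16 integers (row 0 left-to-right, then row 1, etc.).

Answer: 14, 2, 11, 6, 3, 0, 9, 13, 5, 4, 7, 15, 1, 10, 12, 8

Derivation:
After move 1 (L):
14  2 11  6
 3  9  0 13
 5  4  7 15
 1 10 12  8

After move 2 (L):
14  2 11  6
 3  0  9 13
 5  4  7 15
 1 10 12  8

After move 3 (R):
14  2 11  6
 3  9  0 13
 5  4  7 15
 1 10 12  8

After move 4 (L):
14  2 11  6
 3  0  9 13
 5  4  7 15
 1 10 12  8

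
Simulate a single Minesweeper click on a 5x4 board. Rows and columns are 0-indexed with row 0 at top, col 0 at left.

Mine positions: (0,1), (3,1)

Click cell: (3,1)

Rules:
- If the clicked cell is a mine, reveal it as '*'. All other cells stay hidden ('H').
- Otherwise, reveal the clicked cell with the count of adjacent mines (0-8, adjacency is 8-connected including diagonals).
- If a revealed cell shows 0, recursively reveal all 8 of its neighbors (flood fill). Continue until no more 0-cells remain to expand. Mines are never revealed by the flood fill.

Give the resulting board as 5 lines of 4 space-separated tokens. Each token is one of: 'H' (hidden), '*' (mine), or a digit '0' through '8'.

H H H H
H H H H
H H H H
H * H H
H H H H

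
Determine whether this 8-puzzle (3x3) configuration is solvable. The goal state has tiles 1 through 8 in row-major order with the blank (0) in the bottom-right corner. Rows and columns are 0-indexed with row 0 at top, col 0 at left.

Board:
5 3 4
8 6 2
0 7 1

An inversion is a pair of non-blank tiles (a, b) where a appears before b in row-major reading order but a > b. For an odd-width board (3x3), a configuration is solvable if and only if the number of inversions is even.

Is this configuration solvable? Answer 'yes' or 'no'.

Inversions (pairs i<j in row-major order where tile[i] > tile[j] > 0): 16
16 is even, so the puzzle is solvable.

Answer: yes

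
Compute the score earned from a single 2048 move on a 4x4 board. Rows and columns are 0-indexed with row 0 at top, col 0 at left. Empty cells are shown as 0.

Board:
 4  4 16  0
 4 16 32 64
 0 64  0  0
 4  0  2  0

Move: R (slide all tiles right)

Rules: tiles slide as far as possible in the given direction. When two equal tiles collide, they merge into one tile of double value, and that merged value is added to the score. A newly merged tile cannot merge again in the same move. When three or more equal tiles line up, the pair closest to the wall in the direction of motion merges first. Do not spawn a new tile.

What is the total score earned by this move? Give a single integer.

Answer: 8

Derivation:
Slide right:
row 0: [4, 4, 16, 0] -> [0, 0, 8, 16]  score +8 (running 8)
row 1: [4, 16, 32, 64] -> [4, 16, 32, 64]  score +0 (running 8)
row 2: [0, 64, 0, 0] -> [0, 0, 0, 64]  score +0 (running 8)
row 3: [4, 0, 2, 0] -> [0, 0, 4, 2]  score +0 (running 8)
Board after move:
 0  0  8 16
 4 16 32 64
 0  0  0 64
 0  0  4  2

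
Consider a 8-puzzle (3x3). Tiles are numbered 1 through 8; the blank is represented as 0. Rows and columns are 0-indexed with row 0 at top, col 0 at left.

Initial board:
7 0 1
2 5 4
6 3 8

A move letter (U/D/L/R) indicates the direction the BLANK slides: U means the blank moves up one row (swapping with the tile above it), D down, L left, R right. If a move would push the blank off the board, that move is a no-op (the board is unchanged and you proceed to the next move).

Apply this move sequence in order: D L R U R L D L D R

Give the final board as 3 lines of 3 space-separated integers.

Answer: 7 5 1
6 2 4
3 0 8

Derivation:
After move 1 (D):
7 5 1
2 0 4
6 3 8

After move 2 (L):
7 5 1
0 2 4
6 3 8

After move 3 (R):
7 5 1
2 0 4
6 3 8

After move 4 (U):
7 0 1
2 5 4
6 3 8

After move 5 (R):
7 1 0
2 5 4
6 3 8

After move 6 (L):
7 0 1
2 5 4
6 3 8

After move 7 (D):
7 5 1
2 0 4
6 3 8

After move 8 (L):
7 5 1
0 2 4
6 3 8

After move 9 (D):
7 5 1
6 2 4
0 3 8

After move 10 (R):
7 5 1
6 2 4
3 0 8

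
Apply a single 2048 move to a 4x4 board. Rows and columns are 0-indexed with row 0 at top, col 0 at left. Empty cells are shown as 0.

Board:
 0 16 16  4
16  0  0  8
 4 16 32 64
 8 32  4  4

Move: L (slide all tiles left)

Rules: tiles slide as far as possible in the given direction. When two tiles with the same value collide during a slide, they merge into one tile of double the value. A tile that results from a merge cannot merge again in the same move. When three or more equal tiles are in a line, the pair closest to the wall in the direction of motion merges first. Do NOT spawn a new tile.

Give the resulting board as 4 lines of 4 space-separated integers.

Answer: 32  4  0  0
16  8  0  0
 4 16 32 64
 8 32  8  0

Derivation:
Slide left:
row 0: [0, 16, 16, 4] -> [32, 4, 0, 0]
row 1: [16, 0, 0, 8] -> [16, 8, 0, 0]
row 2: [4, 16, 32, 64] -> [4, 16, 32, 64]
row 3: [8, 32, 4, 4] -> [8, 32, 8, 0]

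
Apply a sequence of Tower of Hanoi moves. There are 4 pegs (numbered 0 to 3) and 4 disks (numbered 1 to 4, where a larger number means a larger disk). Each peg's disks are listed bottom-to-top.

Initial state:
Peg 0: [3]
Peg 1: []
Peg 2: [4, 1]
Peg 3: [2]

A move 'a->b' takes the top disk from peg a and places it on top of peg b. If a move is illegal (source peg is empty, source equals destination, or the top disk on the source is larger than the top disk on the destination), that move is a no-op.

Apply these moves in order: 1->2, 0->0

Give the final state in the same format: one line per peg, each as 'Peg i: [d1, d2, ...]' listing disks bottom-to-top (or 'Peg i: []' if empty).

After move 1 (1->2):
Peg 0: [3]
Peg 1: []
Peg 2: [4, 1]
Peg 3: [2]

After move 2 (0->0):
Peg 0: [3]
Peg 1: []
Peg 2: [4, 1]
Peg 3: [2]

Answer: Peg 0: [3]
Peg 1: []
Peg 2: [4, 1]
Peg 3: [2]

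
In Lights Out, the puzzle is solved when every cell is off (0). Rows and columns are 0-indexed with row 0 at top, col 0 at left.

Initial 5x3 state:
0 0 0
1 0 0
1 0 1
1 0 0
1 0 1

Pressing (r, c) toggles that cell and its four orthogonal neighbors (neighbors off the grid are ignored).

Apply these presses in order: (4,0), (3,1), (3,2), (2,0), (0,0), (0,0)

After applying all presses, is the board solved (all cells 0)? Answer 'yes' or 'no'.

Answer: yes

Derivation:
After press 1 at (4,0):
0 0 0
1 0 0
1 0 1
0 0 0
0 1 1

After press 2 at (3,1):
0 0 0
1 0 0
1 1 1
1 1 1
0 0 1

After press 3 at (3,2):
0 0 0
1 0 0
1 1 0
1 0 0
0 0 0

After press 4 at (2,0):
0 0 0
0 0 0
0 0 0
0 0 0
0 0 0

After press 5 at (0,0):
1 1 0
1 0 0
0 0 0
0 0 0
0 0 0

After press 6 at (0,0):
0 0 0
0 0 0
0 0 0
0 0 0
0 0 0

Lights still on: 0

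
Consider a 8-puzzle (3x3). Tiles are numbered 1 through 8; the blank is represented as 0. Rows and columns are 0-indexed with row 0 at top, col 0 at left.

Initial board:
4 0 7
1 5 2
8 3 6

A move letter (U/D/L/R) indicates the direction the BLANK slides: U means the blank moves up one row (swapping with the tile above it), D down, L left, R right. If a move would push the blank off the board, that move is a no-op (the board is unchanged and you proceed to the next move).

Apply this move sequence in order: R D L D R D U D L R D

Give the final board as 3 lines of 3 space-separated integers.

Answer: 4 7 2
1 3 5
8 6 0

Derivation:
After move 1 (R):
4 7 0
1 5 2
8 3 6

After move 2 (D):
4 7 2
1 5 0
8 3 6

After move 3 (L):
4 7 2
1 0 5
8 3 6

After move 4 (D):
4 7 2
1 3 5
8 0 6

After move 5 (R):
4 7 2
1 3 5
8 6 0

After move 6 (D):
4 7 2
1 3 5
8 6 0

After move 7 (U):
4 7 2
1 3 0
8 6 5

After move 8 (D):
4 7 2
1 3 5
8 6 0

After move 9 (L):
4 7 2
1 3 5
8 0 6

After move 10 (R):
4 7 2
1 3 5
8 6 0

After move 11 (D):
4 7 2
1 3 5
8 6 0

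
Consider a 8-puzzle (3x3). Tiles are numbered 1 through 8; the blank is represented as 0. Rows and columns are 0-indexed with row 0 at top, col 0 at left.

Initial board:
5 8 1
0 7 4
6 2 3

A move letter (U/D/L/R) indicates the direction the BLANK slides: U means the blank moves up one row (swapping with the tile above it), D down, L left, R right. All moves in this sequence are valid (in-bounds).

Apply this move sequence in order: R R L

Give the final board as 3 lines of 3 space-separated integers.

After move 1 (R):
5 8 1
7 0 4
6 2 3

After move 2 (R):
5 8 1
7 4 0
6 2 3

After move 3 (L):
5 8 1
7 0 4
6 2 3

Answer: 5 8 1
7 0 4
6 2 3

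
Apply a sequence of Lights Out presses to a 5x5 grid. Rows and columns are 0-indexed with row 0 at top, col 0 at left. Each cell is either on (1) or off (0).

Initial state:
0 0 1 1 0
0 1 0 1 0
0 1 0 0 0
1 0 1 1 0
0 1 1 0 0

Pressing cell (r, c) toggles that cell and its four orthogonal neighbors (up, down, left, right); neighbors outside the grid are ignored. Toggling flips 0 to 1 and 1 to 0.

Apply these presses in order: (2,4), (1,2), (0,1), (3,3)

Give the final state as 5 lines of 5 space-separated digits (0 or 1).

Answer: 1 1 1 1 0
0 1 1 0 1
0 1 1 0 1
1 0 0 0 0
0 1 1 1 0

Derivation:
After press 1 at (2,4):
0 0 1 1 0
0 1 0 1 1
0 1 0 1 1
1 0 1 1 1
0 1 1 0 0

After press 2 at (1,2):
0 0 0 1 0
0 0 1 0 1
0 1 1 1 1
1 0 1 1 1
0 1 1 0 0

After press 3 at (0,1):
1 1 1 1 0
0 1 1 0 1
0 1 1 1 1
1 0 1 1 1
0 1 1 0 0

After press 4 at (3,3):
1 1 1 1 0
0 1 1 0 1
0 1 1 0 1
1 0 0 0 0
0 1 1 1 0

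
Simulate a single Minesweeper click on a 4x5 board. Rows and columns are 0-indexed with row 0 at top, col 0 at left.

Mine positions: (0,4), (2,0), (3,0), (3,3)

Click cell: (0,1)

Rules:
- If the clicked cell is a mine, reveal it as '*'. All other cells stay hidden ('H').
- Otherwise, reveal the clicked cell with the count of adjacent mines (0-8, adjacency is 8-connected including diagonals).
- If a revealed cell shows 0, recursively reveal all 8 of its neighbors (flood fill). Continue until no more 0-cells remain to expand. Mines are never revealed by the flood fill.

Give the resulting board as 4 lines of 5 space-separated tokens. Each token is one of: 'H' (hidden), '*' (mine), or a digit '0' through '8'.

0 0 0 1 H
1 1 0 1 H
H 2 1 1 H
H H H H H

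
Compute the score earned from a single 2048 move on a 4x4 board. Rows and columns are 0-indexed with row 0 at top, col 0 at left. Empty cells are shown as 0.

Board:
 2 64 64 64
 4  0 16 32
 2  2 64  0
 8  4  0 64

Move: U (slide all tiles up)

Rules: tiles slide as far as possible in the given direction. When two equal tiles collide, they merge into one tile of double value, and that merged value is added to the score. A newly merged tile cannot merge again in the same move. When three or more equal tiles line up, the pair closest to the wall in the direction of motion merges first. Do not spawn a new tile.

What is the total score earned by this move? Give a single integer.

Answer: 0

Derivation:
Slide up:
col 0: [2, 4, 2, 8] -> [2, 4, 2, 8]  score +0 (running 0)
col 1: [64, 0, 2, 4] -> [64, 2, 4, 0]  score +0 (running 0)
col 2: [64, 16, 64, 0] -> [64, 16, 64, 0]  score +0 (running 0)
col 3: [64, 32, 0, 64] -> [64, 32, 64, 0]  score +0 (running 0)
Board after move:
 2 64 64 64
 4  2 16 32
 2  4 64 64
 8  0  0  0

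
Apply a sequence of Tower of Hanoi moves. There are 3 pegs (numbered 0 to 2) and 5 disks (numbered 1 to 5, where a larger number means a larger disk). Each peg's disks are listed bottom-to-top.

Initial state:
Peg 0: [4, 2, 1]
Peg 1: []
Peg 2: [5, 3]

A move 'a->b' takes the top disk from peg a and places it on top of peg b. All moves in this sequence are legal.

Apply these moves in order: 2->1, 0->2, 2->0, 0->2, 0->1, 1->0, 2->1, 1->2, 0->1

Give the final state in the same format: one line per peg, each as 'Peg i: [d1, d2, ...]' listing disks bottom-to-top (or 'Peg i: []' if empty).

Answer: Peg 0: [4]
Peg 1: [3, 2]
Peg 2: [5, 1]

Derivation:
After move 1 (2->1):
Peg 0: [4, 2, 1]
Peg 1: [3]
Peg 2: [5]

After move 2 (0->2):
Peg 0: [4, 2]
Peg 1: [3]
Peg 2: [5, 1]

After move 3 (2->0):
Peg 0: [4, 2, 1]
Peg 1: [3]
Peg 2: [5]

After move 4 (0->2):
Peg 0: [4, 2]
Peg 1: [3]
Peg 2: [5, 1]

After move 5 (0->1):
Peg 0: [4]
Peg 1: [3, 2]
Peg 2: [5, 1]

After move 6 (1->0):
Peg 0: [4, 2]
Peg 1: [3]
Peg 2: [5, 1]

After move 7 (2->1):
Peg 0: [4, 2]
Peg 1: [3, 1]
Peg 2: [5]

After move 8 (1->2):
Peg 0: [4, 2]
Peg 1: [3]
Peg 2: [5, 1]

After move 9 (0->1):
Peg 0: [4]
Peg 1: [3, 2]
Peg 2: [5, 1]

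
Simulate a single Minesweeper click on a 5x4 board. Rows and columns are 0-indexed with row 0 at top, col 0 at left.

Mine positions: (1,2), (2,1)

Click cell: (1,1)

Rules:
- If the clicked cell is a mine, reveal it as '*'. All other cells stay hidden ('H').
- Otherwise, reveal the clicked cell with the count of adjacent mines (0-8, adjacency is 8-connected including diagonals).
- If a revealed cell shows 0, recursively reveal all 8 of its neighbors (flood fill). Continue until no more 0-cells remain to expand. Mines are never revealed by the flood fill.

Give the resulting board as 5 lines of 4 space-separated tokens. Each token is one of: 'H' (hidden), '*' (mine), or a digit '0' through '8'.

H H H H
H 2 H H
H H H H
H H H H
H H H H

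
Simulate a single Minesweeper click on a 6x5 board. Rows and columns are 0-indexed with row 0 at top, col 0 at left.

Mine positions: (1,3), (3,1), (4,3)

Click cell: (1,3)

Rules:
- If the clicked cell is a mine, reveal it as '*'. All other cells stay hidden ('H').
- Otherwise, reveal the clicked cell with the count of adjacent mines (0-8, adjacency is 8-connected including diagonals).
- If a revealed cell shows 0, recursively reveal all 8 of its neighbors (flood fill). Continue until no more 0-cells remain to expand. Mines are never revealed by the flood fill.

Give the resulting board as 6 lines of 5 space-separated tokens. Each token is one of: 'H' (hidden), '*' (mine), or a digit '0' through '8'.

H H H H H
H H H * H
H H H H H
H H H H H
H H H H H
H H H H H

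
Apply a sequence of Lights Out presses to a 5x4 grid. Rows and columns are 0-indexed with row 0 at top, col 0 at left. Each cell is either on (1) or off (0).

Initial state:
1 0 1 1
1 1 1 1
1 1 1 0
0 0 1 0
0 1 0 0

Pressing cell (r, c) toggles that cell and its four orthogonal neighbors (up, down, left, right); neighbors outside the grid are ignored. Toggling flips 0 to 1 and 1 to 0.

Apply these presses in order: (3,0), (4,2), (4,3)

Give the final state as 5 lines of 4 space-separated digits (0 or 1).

After press 1 at (3,0):
1 0 1 1
1 1 1 1
0 1 1 0
1 1 1 0
1 1 0 0

After press 2 at (4,2):
1 0 1 1
1 1 1 1
0 1 1 0
1 1 0 0
1 0 1 1

After press 3 at (4,3):
1 0 1 1
1 1 1 1
0 1 1 0
1 1 0 1
1 0 0 0

Answer: 1 0 1 1
1 1 1 1
0 1 1 0
1 1 0 1
1 0 0 0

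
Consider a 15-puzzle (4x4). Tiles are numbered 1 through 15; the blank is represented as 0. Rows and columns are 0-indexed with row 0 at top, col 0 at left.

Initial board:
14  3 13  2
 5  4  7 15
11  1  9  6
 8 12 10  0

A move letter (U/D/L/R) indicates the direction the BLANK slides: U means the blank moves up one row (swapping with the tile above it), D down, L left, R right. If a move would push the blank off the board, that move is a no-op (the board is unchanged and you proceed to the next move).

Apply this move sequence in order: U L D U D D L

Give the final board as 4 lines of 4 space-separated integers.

Answer: 14  3 13  2
 5  4  7 15
11  1 10  9
 8  0 12  6

Derivation:
After move 1 (U):
14  3 13  2
 5  4  7 15
11  1  9  0
 8 12 10  6

After move 2 (L):
14  3 13  2
 5  4  7 15
11  1  0  9
 8 12 10  6

After move 3 (D):
14  3 13  2
 5  4  7 15
11  1 10  9
 8 12  0  6

After move 4 (U):
14  3 13  2
 5  4  7 15
11  1  0  9
 8 12 10  6

After move 5 (D):
14  3 13  2
 5  4  7 15
11  1 10  9
 8 12  0  6

After move 6 (D):
14  3 13  2
 5  4  7 15
11  1 10  9
 8 12  0  6

After move 7 (L):
14  3 13  2
 5  4  7 15
11  1 10  9
 8  0 12  6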